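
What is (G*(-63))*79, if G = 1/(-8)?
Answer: 4977/8 ≈ 622.13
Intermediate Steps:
G = -1/8 ≈ -0.12500
(G*(-63))*79 = -1/8*(-63)*79 = (63/8)*79 = 4977/8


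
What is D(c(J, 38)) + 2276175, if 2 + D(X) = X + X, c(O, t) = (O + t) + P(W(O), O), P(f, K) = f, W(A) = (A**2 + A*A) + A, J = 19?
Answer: 2277769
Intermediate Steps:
W(A) = A + 2*A**2 (W(A) = (A**2 + A**2) + A = 2*A**2 + A = A + 2*A**2)
c(O, t) = O + t + O*(1 + 2*O) (c(O, t) = (O + t) + O*(1 + 2*O) = O + t + O*(1 + 2*O))
D(X) = -2 + 2*X (D(X) = -2 + (X + X) = -2 + 2*X)
D(c(J, 38)) + 2276175 = (-2 + 2*(19 + 38 + 19*(1 + 2*19))) + 2276175 = (-2 + 2*(19 + 38 + 19*(1 + 38))) + 2276175 = (-2 + 2*(19 + 38 + 19*39)) + 2276175 = (-2 + 2*(19 + 38 + 741)) + 2276175 = (-2 + 2*798) + 2276175 = (-2 + 1596) + 2276175 = 1594 + 2276175 = 2277769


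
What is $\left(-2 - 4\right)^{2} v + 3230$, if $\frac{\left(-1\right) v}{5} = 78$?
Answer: $-10810$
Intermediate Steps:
$v = -390$ ($v = \left(-5\right) 78 = -390$)
$\left(-2 - 4\right)^{2} v + 3230 = \left(-2 - 4\right)^{2} \left(-390\right) + 3230 = \left(-6\right)^{2} \left(-390\right) + 3230 = 36 \left(-390\right) + 3230 = -14040 + 3230 = -10810$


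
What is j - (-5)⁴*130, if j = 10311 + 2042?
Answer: -68897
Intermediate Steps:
j = 12353
j - (-5)⁴*130 = 12353 - (-5)⁴*130 = 12353 - 625*130 = 12353 - 1*81250 = 12353 - 81250 = -68897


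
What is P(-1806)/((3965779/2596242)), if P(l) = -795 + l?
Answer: -6752825442/3965779 ≈ -1702.8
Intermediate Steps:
P(-1806)/((3965779/2596242)) = (-795 - 1806)/((3965779/2596242)) = -2601/(3965779*(1/2596242)) = -2601/3965779/2596242 = -2601*2596242/3965779 = -6752825442/3965779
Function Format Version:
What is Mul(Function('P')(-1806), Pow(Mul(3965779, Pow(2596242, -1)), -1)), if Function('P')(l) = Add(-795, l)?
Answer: Rational(-6752825442, 3965779) ≈ -1702.8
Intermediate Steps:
Mul(Function('P')(-1806), Pow(Mul(3965779, Pow(2596242, -1)), -1)) = Mul(Add(-795, -1806), Pow(Mul(3965779, Pow(2596242, -1)), -1)) = Mul(-2601, Pow(Mul(3965779, Rational(1, 2596242)), -1)) = Mul(-2601, Pow(Rational(3965779, 2596242), -1)) = Mul(-2601, Rational(2596242, 3965779)) = Rational(-6752825442, 3965779)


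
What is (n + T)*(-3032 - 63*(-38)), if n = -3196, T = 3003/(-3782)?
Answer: 3856797725/1891 ≈ 2.0396e+6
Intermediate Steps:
T = -3003/3782 (T = 3003*(-1/3782) = -3003/3782 ≈ -0.79402)
(n + T)*(-3032 - 63*(-38)) = (-3196 - 3003/3782)*(-3032 - 63*(-38)) = -12090275*(-3032 + 2394)/3782 = -12090275/3782*(-638) = 3856797725/1891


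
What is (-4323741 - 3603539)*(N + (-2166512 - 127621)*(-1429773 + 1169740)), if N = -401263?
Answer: -4729017973361637280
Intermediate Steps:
(-4323741 - 3603539)*(N + (-2166512 - 127621)*(-1429773 + 1169740)) = (-4323741 - 3603539)*(-401263 + (-2166512 - 127621)*(-1429773 + 1169740)) = -7927280*(-401263 - 2294133*(-260033)) = -7927280*(-401263 + 596550286389) = -7927280*596549885126 = -4729017973361637280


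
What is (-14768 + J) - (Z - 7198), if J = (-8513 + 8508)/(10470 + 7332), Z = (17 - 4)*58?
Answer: -148183853/17802 ≈ -8324.0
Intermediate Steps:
Z = 754 (Z = 13*58 = 754)
J = -5/17802 ≈ -0.00028087
(-14768 + J) - (Z - 7198) = (-14768 - 5/17802) - (754 - 7198) = -262899941/17802 - 1*(-6444) = -262899941/17802 + 6444 = -148183853/17802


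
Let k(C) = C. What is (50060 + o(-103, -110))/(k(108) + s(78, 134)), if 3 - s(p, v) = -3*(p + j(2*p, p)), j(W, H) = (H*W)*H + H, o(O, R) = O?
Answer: 49957/2847891 ≈ 0.017542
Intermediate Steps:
j(W, H) = H + W*H**2 (j(W, H) = W*H**2 + H = H + W*H**2)
s(p, v) = 3 + 3*p + 3*p*(1 + 2*p**2) (s(p, v) = 3 - (-3)*(p + p*(1 + p*(2*p))) = 3 - (-3)*(p + p*(1 + 2*p**2)) = 3 - (-3*p - 3*p*(1 + 2*p**2)) = 3 + (3*p + 3*p*(1 + 2*p**2)) = 3 + 3*p + 3*p*(1 + 2*p**2))
(50060 + o(-103, -110))/(k(108) + s(78, 134)) = (50060 - 103)/(108 + (3 + 6*78 + 6*78**3)) = 49957/(108 + (3 + 468 + 6*474552)) = 49957/(108 + (3 + 468 + 2847312)) = 49957/(108 + 2847783) = 49957/2847891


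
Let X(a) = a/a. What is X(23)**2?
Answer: 1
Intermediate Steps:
X(a) = 1
X(23)**2 = 1**2 = 1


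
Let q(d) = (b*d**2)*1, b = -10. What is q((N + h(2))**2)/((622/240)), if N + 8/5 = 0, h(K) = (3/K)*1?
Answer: -3/7775 ≈ -0.00038585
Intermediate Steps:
h(K) = 3/K
N = -8/5 (N = -8/5 + 0 = -8/5 ≈ -1.6000)
q(d) = -10*d**2 (q(d) = -10*d**2*1 = -10*d**2)
q((N + h(2))**2)/((622/240)) = (-10*(-8/5 + 3/2)**4)/((622/240)) = (-10*(-8/5 + 3*(1/2))**4)/((622*(1/240))) = (-10*(-8/5 + 3/2)**4)/(311/120) = -10*((-1/10)**2)**2*(120/311) = -10*(1/100)**2*(120/311) = -10*1/10000*(120/311) = -1/1000*120/311 = -3/7775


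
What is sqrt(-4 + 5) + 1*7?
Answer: 8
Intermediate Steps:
sqrt(-4 + 5) + 1*7 = sqrt(1) + 7 = 1 + 7 = 8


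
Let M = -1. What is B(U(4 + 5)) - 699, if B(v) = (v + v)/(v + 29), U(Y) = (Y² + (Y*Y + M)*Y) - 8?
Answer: -286496/411 ≈ -697.07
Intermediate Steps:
U(Y) = -8 + Y² + Y*(-1 + Y²) (U(Y) = (Y² + (Y*Y - 1)*Y) - 8 = (Y² + (Y² - 1)*Y) - 8 = (Y² + (-1 + Y²)*Y) - 8 = (Y² + Y*(-1 + Y²)) - 8 = -8 + Y² + Y*(-1 + Y²))
B(v) = 2*v/(29 + v) (B(v) = (2*v)/(29 + v) = 2*v/(29 + v))
B(U(4 + 5)) - 699 = 2*(-8 + (4 + 5)² + (4 + 5)³ - (4 + 5))/(29 + (-8 + (4 + 5)² + (4 + 5)³ - (4 + 5))) - 699 = 2*(-8 + 9² + 9³ - 1*9)/(29 + (-8 + 9² + 9³ - 1*9)) - 699 = 2*(-8 + 81 + 729 - 9)/(29 + (-8 + 81 + 729 - 9)) - 699 = 2*793/(29 + 793) - 699 = 2*793/822 - 699 = 2*793*(1/822) - 699 = 793/411 - 699 = -286496/411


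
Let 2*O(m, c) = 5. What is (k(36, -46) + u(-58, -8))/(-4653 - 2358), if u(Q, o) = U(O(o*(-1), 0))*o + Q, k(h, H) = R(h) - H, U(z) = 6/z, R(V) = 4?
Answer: 136/35055 ≈ 0.0038796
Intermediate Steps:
O(m, c) = 5/2 (O(m, c) = (½)*5 = 5/2)
k(h, H) = 4 - H
u(Q, o) = Q + 12*o/5 (u(Q, o) = (6/(5/2))*o + Q = (6*(⅖))*o + Q = 12*o/5 + Q = Q + 12*o/5)
(k(36, -46) + u(-58, -8))/(-4653 - 2358) = ((4 - 1*(-46)) + (-58 + (12/5)*(-8)))/(-4653 - 2358) = ((4 + 46) + (-58 - 96/5))/(-7011) = (50 - 386/5)*(-1/7011) = -136/5*(-1/7011) = 136/35055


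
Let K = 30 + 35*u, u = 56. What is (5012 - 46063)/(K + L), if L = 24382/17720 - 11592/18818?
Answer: -3422164890740/165957195159 ≈ -20.621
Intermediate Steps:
K = 1990 (K = 30 + 35*56 = 30 + 1960 = 1990)
L = 63352559/83363740 (L = 24382*(1/17720) - 11592*1/18818 = 12191/8860 - 5796/9409 = 63352559/83363740 ≈ 0.75995)
(5012 - 46063)/(K + L) = (5012 - 46063)/(1990 + 63352559/83363740) = -41051/165957195159/83363740 = -41051*83363740/165957195159 = -3422164890740/165957195159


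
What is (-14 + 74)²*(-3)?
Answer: -10800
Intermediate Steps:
(-14 + 74)²*(-3) = 60²*(-3) = 3600*(-3) = -10800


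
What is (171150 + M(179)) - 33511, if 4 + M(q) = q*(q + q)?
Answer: 201717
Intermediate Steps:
M(q) = -4 + 2*q**2 (M(q) = -4 + q*(q + q) = -4 + q*(2*q) = -4 + 2*q**2)
(171150 + M(179)) - 33511 = (171150 + (-4 + 2*179**2)) - 33511 = (171150 + (-4 + 2*32041)) - 33511 = (171150 + (-4 + 64082)) - 33511 = (171150 + 64078) - 33511 = 235228 - 33511 = 201717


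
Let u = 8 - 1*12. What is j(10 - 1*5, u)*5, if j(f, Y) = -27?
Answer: -135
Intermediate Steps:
u = -4 (u = 8 - 12 = -4)
j(10 - 1*5, u)*5 = -27*5 = -135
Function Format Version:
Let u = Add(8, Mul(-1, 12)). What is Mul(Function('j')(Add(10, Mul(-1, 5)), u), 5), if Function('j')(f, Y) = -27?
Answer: -135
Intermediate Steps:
u = -4 (u = Add(8, -12) = -4)
Mul(Function('j')(Add(10, Mul(-1, 5)), u), 5) = Mul(-27, 5) = -135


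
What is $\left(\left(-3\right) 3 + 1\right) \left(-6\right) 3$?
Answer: $144$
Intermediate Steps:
$\left(\left(-3\right) 3 + 1\right) \left(-6\right) 3 = \left(-9 + 1\right) \left(-6\right) 3 = \left(-8\right) \left(-6\right) 3 = 48 \cdot 3 = 144$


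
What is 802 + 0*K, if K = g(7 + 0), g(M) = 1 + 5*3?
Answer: 802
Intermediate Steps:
g(M) = 16 (g(M) = 1 + 15 = 16)
K = 16
802 + 0*K = 802 + 0*16 = 802 + 0 = 802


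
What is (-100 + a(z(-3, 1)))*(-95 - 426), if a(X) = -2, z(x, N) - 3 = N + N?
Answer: 53142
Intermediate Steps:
z(x, N) = 3 + 2*N (z(x, N) = 3 + (N + N) = 3 + 2*N)
(-100 + a(z(-3, 1)))*(-95 - 426) = (-100 - 2)*(-95 - 426) = -102*(-521) = 53142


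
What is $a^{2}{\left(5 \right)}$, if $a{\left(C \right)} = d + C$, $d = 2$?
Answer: $49$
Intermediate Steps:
$a{\left(C \right)} = 2 + C$
$a^{2}{\left(5 \right)} = \left(2 + 5\right)^{2} = 7^{2} = 49$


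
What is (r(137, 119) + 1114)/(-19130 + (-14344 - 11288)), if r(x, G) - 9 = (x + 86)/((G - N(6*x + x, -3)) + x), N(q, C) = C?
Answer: -145540/5796679 ≈ -0.025107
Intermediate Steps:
r(x, G) = 9 + (86 + x)/(3 + G + x) (r(x, G) = 9 + (x + 86)/((G - 1*(-3)) + x) = 9 + (86 + x)/((G + 3) + x) = 9 + (86 + x)/((3 + G) + x) = 9 + (86 + x)/(3 + G + x))
(r(137, 119) + 1114)/(-19130 + (-14344 - 11288)) = ((113 + 9*119 + 10*137)/(3 + 119 + 137) + 1114)/(-19130 + (-14344 - 11288)) = ((113 + 1071 + 1370)/259 + 1114)/(-19130 - 25632) = ((1/259)*2554 + 1114)/(-44762) = (2554/259 + 1114)*(-1/44762) = (291080/259)*(-1/44762) = -145540/5796679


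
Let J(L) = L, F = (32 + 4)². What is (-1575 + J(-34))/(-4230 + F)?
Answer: 1609/2934 ≈ 0.54840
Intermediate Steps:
F = 1296 (F = 36² = 1296)
(-1575 + J(-34))/(-4230 + F) = (-1575 - 34)/(-4230 + 1296) = -1609/(-2934) = -1609*(-1/2934) = 1609/2934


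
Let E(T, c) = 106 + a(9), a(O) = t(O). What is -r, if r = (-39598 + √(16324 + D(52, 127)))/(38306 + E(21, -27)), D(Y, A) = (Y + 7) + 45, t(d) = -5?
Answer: 39598/38407 - 74*√3/38407 ≈ 1.0277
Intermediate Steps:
a(O) = -5
D(Y, A) = 52 + Y (D(Y, A) = (7 + Y) + 45 = 52 + Y)
E(T, c) = 101 (E(T, c) = 106 - 5 = 101)
r = -39598/38407 + 74*√3/38407 (r = (-39598 + √(16324 + (52 + 52)))/(38306 + 101) = (-39598 + √(16324 + 104))/38407 = (-39598 + √16428)*(1/38407) = (-39598 + 74*√3)*(1/38407) = -39598/38407 + 74*√3/38407 ≈ -1.0277)
-r = -(-39598/38407 + 74*√3/38407) = 39598/38407 - 74*√3/38407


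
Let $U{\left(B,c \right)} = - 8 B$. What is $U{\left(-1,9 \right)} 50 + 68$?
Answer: $468$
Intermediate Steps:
$U{\left(-1,9 \right)} 50 + 68 = \left(-8\right) \left(-1\right) 50 + 68 = 8 \cdot 50 + 68 = 400 + 68 = 468$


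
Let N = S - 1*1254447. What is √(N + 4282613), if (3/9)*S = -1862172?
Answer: 5*I*√102334 ≈ 1599.5*I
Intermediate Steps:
S = -5586516 (S = 3*(-1862172) = -5586516)
N = -6840963 (N = -5586516 - 1*1254447 = -5586516 - 1254447 = -6840963)
√(N + 4282613) = √(-6840963 + 4282613) = √(-2558350) = 5*I*√102334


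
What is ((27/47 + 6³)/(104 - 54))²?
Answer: 103612041/5522500 ≈ 18.762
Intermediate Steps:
((27/47 + 6³)/(104 - 54))² = ((27*(1/47) + 216)/50)² = ((27/47 + 216)*(1/50))² = ((10179/47)*(1/50))² = (10179/2350)² = 103612041/5522500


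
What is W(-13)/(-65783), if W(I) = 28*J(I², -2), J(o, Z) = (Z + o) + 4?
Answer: -4788/65783 ≈ -0.072785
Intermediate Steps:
J(o, Z) = 4 + Z + o
W(I) = 56 + 28*I² (W(I) = 28*(4 - 2 + I²) = 28*(2 + I²) = 56 + 28*I²)
W(-13)/(-65783) = (56 + 28*(-13)²)/(-65783) = (56 + 28*169)*(-1/65783) = (56 + 4732)*(-1/65783) = 4788*(-1/65783) = -4788/65783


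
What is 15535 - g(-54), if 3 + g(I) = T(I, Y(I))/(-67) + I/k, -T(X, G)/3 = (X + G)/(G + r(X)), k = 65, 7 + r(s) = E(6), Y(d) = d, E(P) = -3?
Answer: 1082740463/69680 ≈ 15539.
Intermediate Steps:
r(s) = -10 (r(s) = -7 - 3 = -10)
T(X, G) = -3*(G + X)/(-10 + G) (T(X, G) = -3*(X + G)/(G - 10) = -3*(G + X)/(-10 + G))
g(I) = -3 + I/65 + 6*I/(67*(-10 + I)) (g(I) = -3 + ((3*(-I - I)/(-10 + I))/(-67) + I/65) = -3 + ((3*(-2*I)/(-10 + I))*(-1/67) + I*(1/65)) = -3 + (-6*I/(-10 + I)*(-1/67) + I/65) = -3 + (6*I/(67*(-10 + I)) + I/65) = -3 + (I/65 + 6*I/(67*(-10 + I))) = -3 + I/65 + 6*I/(67*(-10 + I)))
15535 - g(-54) = 15535 - (130650 - 13345*(-54) + 67*(-54)**2)/(4355*(-10 - 54)) = 15535 - (130650 + 720630 + 67*2916)/(4355*(-64)) = 15535 - (-1)*(130650 + 720630 + 195372)/(4355*64) = 15535 - (-1)*1046652/(4355*64) = 15535 - 1*(-261663/69680) = 15535 + 261663/69680 = 1082740463/69680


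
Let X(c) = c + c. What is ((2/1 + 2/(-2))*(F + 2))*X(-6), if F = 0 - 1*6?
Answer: 48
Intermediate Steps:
X(c) = 2*c
F = -6 (F = 0 - 6 = -6)
((2/1 + 2/(-2))*(F + 2))*X(-6) = ((2/1 + 2/(-2))*(-6 + 2))*(2*(-6)) = ((2*1 + 2*(-½))*(-4))*(-12) = ((2 - 1)*(-4))*(-12) = (1*(-4))*(-12) = -4*(-12) = 48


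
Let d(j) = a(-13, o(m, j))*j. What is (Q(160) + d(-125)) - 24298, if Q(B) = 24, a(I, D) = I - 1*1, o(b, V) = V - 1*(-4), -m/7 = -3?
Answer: -22524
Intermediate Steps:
m = 21 (m = -7*(-3) = 21)
o(b, V) = 4 + V (o(b, V) = V + 4 = 4 + V)
a(I, D) = -1 + I (a(I, D) = I - 1 = -1 + I)
d(j) = -14*j (d(j) = (-1 - 13)*j = -14*j)
(Q(160) + d(-125)) - 24298 = (24 - 14*(-125)) - 24298 = (24 + 1750) - 24298 = 1774 - 24298 = -22524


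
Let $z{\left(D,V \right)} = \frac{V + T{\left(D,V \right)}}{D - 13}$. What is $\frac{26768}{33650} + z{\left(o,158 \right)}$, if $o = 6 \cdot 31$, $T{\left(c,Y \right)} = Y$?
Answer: $\frac{7632132}{2910725} \approx 2.6221$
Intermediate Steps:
$o = 186$
$z{\left(D,V \right)} = \frac{2 V}{-13 + D}$ ($z{\left(D,V \right)} = \frac{V + V}{D - 13} = \frac{2 V}{-13 + D}$)
$\frac{26768}{33650} + z{\left(o,158 \right)} = \frac{26768}{33650} + 2 \cdot 158 \frac{1}{-13 + 186} = 26768 \cdot \frac{1}{33650} + 2 \cdot 158 \cdot \frac{1}{173} = \frac{13384}{16825} + 2 \cdot 158 \cdot \frac{1}{173} = \frac{13384}{16825} + \frac{316}{173} = \frac{7632132}{2910725}$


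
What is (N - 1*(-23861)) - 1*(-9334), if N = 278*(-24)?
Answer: 26523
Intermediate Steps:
N = -6672
(N - 1*(-23861)) - 1*(-9334) = (-6672 - 1*(-23861)) - 1*(-9334) = (-6672 + 23861) + 9334 = 17189 + 9334 = 26523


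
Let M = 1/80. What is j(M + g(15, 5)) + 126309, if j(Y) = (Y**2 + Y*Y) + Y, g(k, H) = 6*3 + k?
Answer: 411269321/3200 ≈ 1.2852e+5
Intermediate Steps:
M = 1/80 ≈ 0.012500
g(k, H) = 18 + k
j(Y) = Y + 2*Y**2 (j(Y) = (Y**2 + Y**2) + Y = 2*Y**2 + Y = Y + 2*Y**2)
j(M + g(15, 5)) + 126309 = (1/80 + (18 + 15))*(1 + 2*(1/80 + (18 + 15))) + 126309 = (1/80 + 33)*(1 + 2*(1/80 + 33)) + 126309 = 2641*(1 + 2*(2641/80))/80 + 126309 = 2641*(1 + 2641/40)/80 + 126309 = (2641/80)*(2681/40) + 126309 = 7080521/3200 + 126309 = 411269321/3200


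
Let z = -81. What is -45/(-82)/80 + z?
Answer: -106263/1312 ≈ -80.993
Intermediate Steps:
-45/(-82)/80 + z = -45/(-82)/80 - 81 = -45*(-1/82)*(1/80) - 81 = (45/82)*(1/80) - 81 = 9/1312 - 81 = -106263/1312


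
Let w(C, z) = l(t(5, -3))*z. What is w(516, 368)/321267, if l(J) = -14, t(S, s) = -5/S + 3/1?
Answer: -5152/321267 ≈ -0.016037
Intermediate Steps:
t(S, s) = 3 - 5/S (t(S, s) = -5/S + 3*1 = -5/S + 3 = 3 - 5/S)
w(C, z) = -14*z
w(516, 368)/321267 = -14*368/321267 = -5152*1/321267 = -5152/321267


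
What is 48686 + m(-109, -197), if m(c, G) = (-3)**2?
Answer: 48695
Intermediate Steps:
m(c, G) = 9
48686 + m(-109, -197) = 48686 + 9 = 48695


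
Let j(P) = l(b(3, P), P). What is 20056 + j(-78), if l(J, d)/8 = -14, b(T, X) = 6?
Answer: 19944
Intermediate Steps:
l(J, d) = -112 (l(J, d) = 8*(-14) = -112)
j(P) = -112
20056 + j(-78) = 20056 - 112 = 19944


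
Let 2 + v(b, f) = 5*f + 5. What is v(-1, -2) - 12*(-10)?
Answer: 113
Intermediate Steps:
v(b, f) = 3 + 5*f (v(b, f) = -2 + (5*f + 5) = -2 + (5 + 5*f) = 3 + 5*f)
v(-1, -2) - 12*(-10) = (3 + 5*(-2)) - 12*(-10) = (3 - 10) + 120 = -7 + 120 = 113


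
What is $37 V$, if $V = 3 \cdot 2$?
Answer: $222$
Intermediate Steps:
$V = 6$
$37 V = 37 \cdot 6 = 222$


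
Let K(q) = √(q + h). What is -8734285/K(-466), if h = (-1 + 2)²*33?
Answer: 8734285*I*√433/433 ≈ 4.1974e+5*I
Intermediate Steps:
h = 33 (h = 1²*33 = 1*33 = 33)
K(q) = √(33 + q) (K(q) = √(q + 33) = √(33 + q))
-8734285/K(-466) = -8734285/√(33 - 466) = -8734285*(-I*√433/433) = -(-8734285)*I*√433/433 = 8734285*I*√433/433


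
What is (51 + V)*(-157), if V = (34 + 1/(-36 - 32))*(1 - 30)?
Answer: 9977507/68 ≈ 1.4673e+5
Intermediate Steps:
V = -67019/68 (V = (34 + 1/(-68))*(-29) = (34 - 1/68)*(-29) = (2311/68)*(-29) = -67019/68 ≈ -985.57)
(51 + V)*(-157) = (51 - 67019/68)*(-157) = -63551/68*(-157) = 9977507/68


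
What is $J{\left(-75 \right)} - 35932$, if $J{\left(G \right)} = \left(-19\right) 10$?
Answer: $-36122$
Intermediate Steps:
$J{\left(G \right)} = -190$
$J{\left(-75 \right)} - 35932 = -190 - 35932 = -36122$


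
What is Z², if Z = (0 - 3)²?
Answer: 81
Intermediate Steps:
Z = 9 (Z = (-3)² = 9)
Z² = 9² = 81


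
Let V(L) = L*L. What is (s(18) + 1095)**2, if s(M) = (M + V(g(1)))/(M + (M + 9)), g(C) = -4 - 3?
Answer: 2434632964/2025 ≈ 1.2023e+6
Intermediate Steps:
g(C) = -7
V(L) = L**2
s(M) = (49 + M)/(9 + 2*M) (s(M) = (M + (-7)**2)/(M + (M + 9)) = (M + 49)/(M + (9 + M)) = (49 + M)/(9 + 2*M))
(s(18) + 1095)**2 = ((49 + 18)/(9 + 2*18) + 1095)**2 = (67/(9 + 36) + 1095)**2 = (67/45 + 1095)**2 = (49342/45)**2 = 2434632964/2025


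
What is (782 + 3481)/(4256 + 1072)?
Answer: 1421/1776 ≈ 0.80011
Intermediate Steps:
(782 + 3481)/(4256 + 1072) = 4263/5328 = 4263*(1/5328) = 1421/1776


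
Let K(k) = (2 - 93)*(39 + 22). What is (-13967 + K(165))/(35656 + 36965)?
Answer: -6506/24207 ≈ -0.26877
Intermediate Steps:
K(k) = -5551 (K(k) = -91*61 = -5551)
(-13967 + K(165))/(35656 + 36965) = (-13967 - 5551)/(35656 + 36965) = -19518/72621 = -19518*1/72621 = -6506/24207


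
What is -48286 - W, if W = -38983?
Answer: -9303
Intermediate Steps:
-48286 - W = -48286 - 1*(-38983) = -48286 + 38983 = -9303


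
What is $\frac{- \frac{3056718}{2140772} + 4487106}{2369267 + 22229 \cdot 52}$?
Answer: $\frac{4802933914557}{3773297967550} \approx 1.2729$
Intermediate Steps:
$\frac{- \frac{3056718}{2140772} + 4487106}{2369267 + 22229 \cdot 52} = \frac{\left(-3056718\right) \frac{1}{2140772} + 4487106}{2369267 + 1155908} = \frac{- \frac{1528359}{1070386} + 4487106}{3525175} = \frac{4802933914557}{1070386} \cdot \frac{1}{3525175} = \frac{4802933914557}{3773297967550}$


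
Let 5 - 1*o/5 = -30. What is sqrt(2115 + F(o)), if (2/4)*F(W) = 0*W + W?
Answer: sqrt(2465) ≈ 49.649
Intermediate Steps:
o = 175 (o = 25 - 5*(-30) = 25 + 150 = 175)
F(W) = 2*W (F(W) = 2*(0*W + W) = 2*(0 + W) = 2*W)
sqrt(2115 + F(o)) = sqrt(2115 + 2*175) = sqrt(2115 + 350) = sqrt(2465)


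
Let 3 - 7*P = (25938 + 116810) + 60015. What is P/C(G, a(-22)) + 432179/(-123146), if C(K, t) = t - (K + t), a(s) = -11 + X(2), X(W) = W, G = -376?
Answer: -3263322261/40515034 ≈ -80.546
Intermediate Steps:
a(s) = -9 (a(s) = -11 + 2 = -9)
C(K, t) = -K (C(K, t) = t + (-K - t) = -K)
P = -202760/7 (P = 3/7 - ((25938 + 116810) + 60015)/7 = 3/7 - (142748 + 60015)/7 = 3/7 - ⅐*202763 = 3/7 - 202763/7 = -202760/7 ≈ -28966.)
P/C(G, a(-22)) + 432179/(-123146) = -202760/(7*((-1*(-376)))) + 432179/(-123146) = -202760/7/376 + 432179*(-1/123146) = -202760/7*1/376 - 432179/123146 = -25345/329 - 432179/123146 = -3263322261/40515034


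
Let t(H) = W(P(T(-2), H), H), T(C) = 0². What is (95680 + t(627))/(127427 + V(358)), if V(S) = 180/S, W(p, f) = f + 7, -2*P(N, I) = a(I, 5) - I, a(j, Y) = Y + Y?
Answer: 17240206/22809523 ≈ 0.75583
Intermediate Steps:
a(j, Y) = 2*Y
T(C) = 0
P(N, I) = -5 + I/2 (P(N, I) = -(2*5 - I)/2 = -(10 - I)/2 = -5 + I/2)
W(p, f) = 7 + f
t(H) = 7 + H
(95680 + t(627))/(127427 + V(358)) = (95680 + (7 + 627))/(127427 + 180/358) = (95680 + 634)/(127427 + 180*(1/358)) = 96314/(127427 + 90/179) = 96314/(22809523/179) = 96314*(179/22809523) = 17240206/22809523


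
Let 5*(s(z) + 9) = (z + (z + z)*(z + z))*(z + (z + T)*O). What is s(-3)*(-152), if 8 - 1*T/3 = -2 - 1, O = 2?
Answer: -279072/5 ≈ -55814.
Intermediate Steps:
T = 33 (T = 24 - 3*(-2 - 1) = 24 - 3*(-3) = 24 + 9 = 33)
s(z) = -9 + (66 + 3*z)*(z + 4*z²)/5 (s(z) = -9 + ((z + (z + z)*(z + z))*(z + (z + 33)*2))/5 = -9 + ((z + (2*z)*(2*z))*(z + (33 + z)*2))/5 = -9 + ((z + 4*z²)*(z + (66 + 2*z)))/5 = -9 + ((z + 4*z²)*(66 + 3*z))/5 = -9 + ((66 + 3*z)*(z + 4*z²))/5 = -9 + (66 + 3*z)*(z + 4*z²)/5)
s(-3)*(-152) = (-9 + (12/5)*(-3)³ + (66/5)*(-3) + (267/5)*(-3)²)*(-152) = (-9 + (12/5)*(-27) - 198/5 + (267/5)*9)*(-152) = (-9 - 324/5 - 198/5 + 2403/5)*(-152) = (1836/5)*(-152) = -279072/5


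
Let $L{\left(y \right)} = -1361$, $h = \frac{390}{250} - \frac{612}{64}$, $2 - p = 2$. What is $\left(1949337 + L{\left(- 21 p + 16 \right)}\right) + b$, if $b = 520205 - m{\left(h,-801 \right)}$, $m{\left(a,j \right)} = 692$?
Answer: $2467489$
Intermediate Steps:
$p = 0$ ($p = 2 - 2 = 0$)
$h = - \frac{3201}{400}$ ($h = 390 \cdot \frac{1}{250} - \frac{153}{16} = \frac{39}{25} - \frac{153}{16} = - \frac{3201}{400} \approx -8.0025$)
$b = 519513$ ($b = 520205 - 692 = 519513$)
$\left(1949337 + L{\left(- 21 p + 16 \right)}\right) + b = \left(1949337 - 1361\right) + 519513 = 1947976 + 519513 = 2467489$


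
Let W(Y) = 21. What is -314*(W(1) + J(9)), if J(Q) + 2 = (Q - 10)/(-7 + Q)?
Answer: -5809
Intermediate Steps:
J(Q) = -2 + (-10 + Q)/(-7 + Q) (J(Q) = -2 + (Q - 10)/(-7 + Q) = -2 + (-10 + Q)/(-7 + Q))
-314*(W(1) + J(9)) = -314*(21 + (4 - 1*9)/(-7 + 9)) = -314*(21 + (4 - 9)/2) = -314*(21 + (½)*(-5)) = -314*(21 - 5/2) = -314*37/2 = -5809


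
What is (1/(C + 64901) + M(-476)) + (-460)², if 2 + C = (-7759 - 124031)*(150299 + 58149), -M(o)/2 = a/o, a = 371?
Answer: 197640955266624479/934024098714 ≈ 2.1160e+5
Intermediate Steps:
M(o) = -742/o
C = -27471361922 (C = -2 + (-7759 - 124031)*(150299 + 58149) = -2 - 131790*208448 = -2 - 27471361920 = -27471361922)
(1/(C + 64901) + M(-476)) + (-460)² = (1/(-27471361922 + 64901) - 742/(-476)) + (-460)² = (1/(-27471297021) - 742*(-1/476)) + 211600 = (-1/27471297021 + 53/34) + 211600 = 1455978742079/934024098714 + 211600 = 197640955266624479/934024098714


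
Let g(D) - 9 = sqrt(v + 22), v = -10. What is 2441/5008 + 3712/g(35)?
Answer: 55825231/115184 - 7424*sqrt(3)/69 ≈ 298.30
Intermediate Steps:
g(D) = 9 + 2*sqrt(3) (g(D) = 9 + sqrt(-10 + 22) = 9 + sqrt(12) = 9 + 2*sqrt(3))
2441/5008 + 3712/g(35) = 2441/5008 + 3712/(9 + 2*sqrt(3))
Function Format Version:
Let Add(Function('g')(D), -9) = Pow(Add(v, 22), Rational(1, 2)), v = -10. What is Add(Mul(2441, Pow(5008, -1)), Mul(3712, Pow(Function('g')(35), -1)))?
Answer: Add(Rational(55825231, 115184), Mul(Rational(-7424, 69), Pow(3, Rational(1, 2)))) ≈ 298.30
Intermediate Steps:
Function('g')(D) = Add(9, Mul(2, Pow(3, Rational(1, 2)))) (Function('g')(D) = Add(9, Pow(Add(-10, 22), Rational(1, 2))) = Add(9, Pow(12, Rational(1, 2))) = Add(9, Mul(2, Pow(3, Rational(1, 2)))))
Add(Mul(2441, Pow(5008, -1)), Mul(3712, Pow(Function('g')(35), -1))) = Add(Mul(2441, Pow(5008, -1)), Mul(3712, Pow(Add(9, Mul(2, Pow(3, Rational(1, 2)))), -1))) = Add(Mul(2441, Rational(1, 5008)), Mul(3712, Pow(Add(9, Mul(2, Pow(3, Rational(1, 2)))), -1))) = Add(Rational(2441, 5008), Mul(3712, Pow(Add(9, Mul(2, Pow(3, Rational(1, 2)))), -1)))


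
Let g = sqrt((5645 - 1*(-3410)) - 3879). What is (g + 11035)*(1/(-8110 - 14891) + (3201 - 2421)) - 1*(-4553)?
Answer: 198081219818/23001 + 35881558*sqrt(1294)/23001 ≈ 8.6680e+6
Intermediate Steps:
g = 2*sqrt(1294) (g = sqrt((5645 + 3410) - 3879) = sqrt(9055 - 3879) = sqrt(5176) = 2*sqrt(1294) ≈ 71.944)
(g + 11035)*(1/(-8110 - 14891) + (3201 - 2421)) - 1*(-4553) = (2*sqrt(1294) + 11035)*(1/(-8110 - 14891) + (3201 - 2421)) - 1*(-4553) = (11035 + 2*sqrt(1294))*(1/(-23001) + 780) + 4553 = (11035 + 2*sqrt(1294))*(-1/23001 + 780) + 4553 = (11035 + 2*sqrt(1294))*(17940779/23001) + 4553 = (197976496265/23001 + 35881558*sqrt(1294)/23001) + 4553 = 198081219818/23001 + 35881558*sqrt(1294)/23001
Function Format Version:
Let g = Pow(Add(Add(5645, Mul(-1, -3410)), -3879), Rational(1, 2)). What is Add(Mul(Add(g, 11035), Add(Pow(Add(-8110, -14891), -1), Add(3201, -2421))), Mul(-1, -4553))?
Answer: Add(Rational(198081219818, 23001), Mul(Rational(35881558, 23001), Pow(1294, Rational(1, 2)))) ≈ 8.6680e+6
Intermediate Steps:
g = Mul(2, Pow(1294, Rational(1, 2))) (g = Pow(Add(Add(5645, 3410), -3879), Rational(1, 2)) = Pow(Add(9055, -3879), Rational(1, 2)) = Pow(5176, Rational(1, 2)) = Mul(2, Pow(1294, Rational(1, 2))) ≈ 71.944)
Add(Mul(Add(g, 11035), Add(Pow(Add(-8110, -14891), -1), Add(3201, -2421))), Mul(-1, -4553)) = Add(Mul(Add(Mul(2, Pow(1294, Rational(1, 2))), 11035), Add(Pow(Add(-8110, -14891), -1), Add(3201, -2421))), Mul(-1, -4553)) = Add(Mul(Add(11035, Mul(2, Pow(1294, Rational(1, 2)))), Add(Pow(-23001, -1), 780)), 4553) = Add(Mul(Add(11035, Mul(2, Pow(1294, Rational(1, 2)))), Add(Rational(-1, 23001), 780)), 4553) = Add(Mul(Add(11035, Mul(2, Pow(1294, Rational(1, 2)))), Rational(17940779, 23001)), 4553) = Add(Add(Rational(197976496265, 23001), Mul(Rational(35881558, 23001), Pow(1294, Rational(1, 2)))), 4553) = Add(Rational(198081219818, 23001), Mul(Rational(35881558, 23001), Pow(1294, Rational(1, 2))))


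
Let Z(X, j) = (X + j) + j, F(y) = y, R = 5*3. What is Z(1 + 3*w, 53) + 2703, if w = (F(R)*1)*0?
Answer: 2810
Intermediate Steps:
R = 15
w = 0 (w = (15*1)*0 = 15*0 = 0)
Z(X, j) = X + 2*j
Z(1 + 3*w, 53) + 2703 = ((1 + 3*0) + 2*53) + 2703 = ((1 + 0) + 106) + 2703 = (1 + 106) + 2703 = 107 + 2703 = 2810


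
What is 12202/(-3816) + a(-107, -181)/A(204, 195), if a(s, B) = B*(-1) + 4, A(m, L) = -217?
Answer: -1676897/414036 ≈ -4.0501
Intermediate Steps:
a(s, B) = 4 - B (a(s, B) = -B + 4 = 4 - B)
12202/(-3816) + a(-107, -181)/A(204, 195) = 12202/(-3816) + (4 - 1*(-181))/(-217) = 12202*(-1/3816) + (4 + 181)*(-1/217) = -6101/1908 + 185*(-1/217) = -6101/1908 - 185/217 = -1676897/414036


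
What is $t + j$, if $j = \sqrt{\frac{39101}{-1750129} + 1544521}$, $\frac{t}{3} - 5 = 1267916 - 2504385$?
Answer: $-3709392 + \frac{2 \sqrt{1182698217750519983}}{1750129} \approx -3.7081 \cdot 10^{6}$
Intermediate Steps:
$t = -3709392$ ($t = 15 + 3 \left(1267916 - 2504385\right) = 15 + 3 \left(-1236469\right) = 15 - 3709407 = -3709392$)
$j = \frac{2 \sqrt{1182698217750519983}}{1750129}$ ($j = \sqrt{39101 \left(- \frac{1}{1750129}\right) + 1544521} = \sqrt{- \frac{39101}{1750129} + 1544521} = \sqrt{\frac{2703110954108}{1750129}} = \frac{2 \sqrt{1182698217750519983}}{1750129} \approx 1242.8$)
$t + j = -3709392 + \frac{2 \sqrt{1182698217750519983}}{1750129}$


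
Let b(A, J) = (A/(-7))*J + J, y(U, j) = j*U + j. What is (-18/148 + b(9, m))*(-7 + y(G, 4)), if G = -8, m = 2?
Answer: 1795/74 ≈ 24.257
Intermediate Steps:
y(U, j) = j + U*j (y(U, j) = U*j + j = j + U*j)
b(A, J) = J - A*J/7 (b(A, J) = (-A/7)*J + J = -A*J/7 + J = J - A*J/7)
(-18/148 + b(9, m))*(-7 + y(G, 4)) = (-18/148 + (⅐)*2*(7 - 1*9))*(-7 + 4*(1 - 8)) = (-18*1/148 + (⅐)*2*(7 - 9))*(-7 + 4*(-7)) = (-9/74 + (⅐)*2*(-2))*(-7 - 28) = (-9/74 - 4/7)*(-35) = -359/518*(-35) = 1795/74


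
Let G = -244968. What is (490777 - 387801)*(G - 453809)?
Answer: -71957260352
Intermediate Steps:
(490777 - 387801)*(G - 453809) = (490777 - 387801)*(-244968 - 453809) = 102976*(-698777) = -71957260352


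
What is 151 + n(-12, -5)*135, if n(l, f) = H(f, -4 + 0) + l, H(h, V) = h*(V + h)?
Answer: 4606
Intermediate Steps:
n(l, f) = l + f*(-4 + f) (n(l, f) = f*((-4 + 0) + f) + l = f*(-4 + f) + l = l + f*(-4 + f))
151 + n(-12, -5)*135 = 151 + (-12 - 5*(-4 - 5))*135 = 151 + (-12 - 5*(-9))*135 = 151 + (-12 + 45)*135 = 151 + 33*135 = 151 + 4455 = 4606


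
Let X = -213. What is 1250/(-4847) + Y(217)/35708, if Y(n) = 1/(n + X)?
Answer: -178535153/692306704 ≈ -0.25788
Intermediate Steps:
Y(n) = 1/(-213 + n) (Y(n) = 1/(n - 213) = 1/(-213 + n))
1250/(-4847) + Y(217)/35708 = 1250/(-4847) + 1/((-213 + 217)*35708) = 1250*(-1/4847) + (1/35708)/4 = -1250/4847 + (¼)*(1/35708) = -1250/4847 + 1/142832 = -178535153/692306704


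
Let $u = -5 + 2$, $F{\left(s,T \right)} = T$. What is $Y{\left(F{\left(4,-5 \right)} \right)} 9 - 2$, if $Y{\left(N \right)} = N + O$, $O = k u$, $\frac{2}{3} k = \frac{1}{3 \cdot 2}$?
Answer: $- \frac{215}{4} \approx -53.75$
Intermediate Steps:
$u = -3$
$k = \frac{1}{4}$ ($k = \frac{3}{2 \cdot 3 \cdot 2} = \frac{3}{2 \cdot 6} = \frac{3}{2} \cdot \frac{1}{6} = \frac{1}{4} \approx 0.25$)
$O = - \frac{3}{4}$ ($O = \frac{1}{4} \left(-3\right) = - \frac{3}{4} \approx -0.75$)
$Y{\left(N \right)} = - \frac{3}{4} + N$ ($Y{\left(N \right)} = N - \frac{3}{4} = - \frac{3}{4} + N$)
$Y{\left(F{\left(4,-5 \right)} \right)} 9 - 2 = \left(- \frac{3}{4} - 5\right) 9 - 2 = \left(- \frac{23}{4}\right) 9 - 2 = - \frac{207}{4} - 2 = - \frac{215}{4}$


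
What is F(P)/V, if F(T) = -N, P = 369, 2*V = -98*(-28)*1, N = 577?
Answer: -577/1372 ≈ -0.42055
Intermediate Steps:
V = 1372 (V = (-98*(-28)*1)/2 = (2744*1)/2 = (½)*2744 = 1372)
F(T) = -577 (F(T) = -1*577 = -577)
F(P)/V = -577/1372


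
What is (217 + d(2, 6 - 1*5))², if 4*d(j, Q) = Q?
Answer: 755161/16 ≈ 47198.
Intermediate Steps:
d(j, Q) = Q/4
(217 + d(2, 6 - 1*5))² = (217 + (6 - 1*5)/4)² = (217 + (6 - 5)/4)² = (217 + (¼)*1)² = (217 + ¼)² = (869/4)² = 755161/16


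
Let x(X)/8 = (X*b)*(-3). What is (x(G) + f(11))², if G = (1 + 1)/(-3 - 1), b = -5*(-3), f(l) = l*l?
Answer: 90601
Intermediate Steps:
f(l) = l²
b = 15
G = -½ (G = 2/(-4) = 2*(-¼) = -½ ≈ -0.50000)
x(X) = -360*X (x(X) = 8*((X*15)*(-3)) = 8*((15*X)*(-3)) = 8*(-45*X) = -360*X)
(x(G) + f(11))² = (-360*(-½) + 11²)² = (180 + 121)² = 301² = 90601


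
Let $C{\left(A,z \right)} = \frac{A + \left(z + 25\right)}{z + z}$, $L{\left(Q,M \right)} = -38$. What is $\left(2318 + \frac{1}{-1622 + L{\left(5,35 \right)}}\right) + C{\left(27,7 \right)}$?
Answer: $\frac{26984123}{11620} \approx 2322.2$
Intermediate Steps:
$C{\left(A,z \right)} = \frac{25 + A + z}{2 z}$ ($C{\left(A,z \right)} = \frac{A + \left(25 + z\right)}{2 z} = \left(25 + A + z\right) \frac{1}{2 z} = \frac{25 + A + z}{2 z}$)
$\left(2318 + \frac{1}{-1622 + L{\left(5,35 \right)}}\right) + C{\left(27,7 \right)} = \left(2318 + \frac{1}{-1622 - 38}\right) + \frac{25 + 27 + 7}{2 \cdot 7} = \left(2318 + \frac{1}{-1660}\right) + \frac{1}{2} \cdot \frac{1}{7} \cdot 59 = \left(2318 - \frac{1}{1660}\right) + \frac{59}{14} = \frac{3847879}{1660} + \frac{59}{14} = \frac{26984123}{11620}$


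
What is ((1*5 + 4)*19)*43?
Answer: 7353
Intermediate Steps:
((1*5 + 4)*19)*43 = ((5 + 4)*19)*43 = (9*19)*43 = 171*43 = 7353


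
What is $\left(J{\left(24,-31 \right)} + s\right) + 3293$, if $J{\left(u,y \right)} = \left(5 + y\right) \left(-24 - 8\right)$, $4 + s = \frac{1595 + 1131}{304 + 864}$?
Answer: $\frac{2408027}{584} \approx 4123.3$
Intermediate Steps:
$s = - \frac{973}{584}$ ($s = -4 + \frac{1595 + 1131}{304 + 864} = -4 + \frac{2726}{1168} = -4 + 2726 \cdot \frac{1}{1168} = -4 + \frac{1363}{584} = - \frac{973}{584} \approx -1.6661$)
$J{\left(u,y \right)} = -160 - 32 y$ ($J{\left(u,y \right)} = \left(5 + y\right) \left(-32\right) = -160 - 32 y$)
$\left(J{\left(24,-31 \right)} + s\right) + 3293 = \left(\left(-160 - -992\right) - \frac{973}{584}\right) + 3293 = \left(\left(-160 + 992\right) - \frac{973}{584}\right) + 3293 = \left(832 - \frac{973}{584}\right) + 3293 = \frac{484915}{584} + 3293 = \frac{2408027}{584}$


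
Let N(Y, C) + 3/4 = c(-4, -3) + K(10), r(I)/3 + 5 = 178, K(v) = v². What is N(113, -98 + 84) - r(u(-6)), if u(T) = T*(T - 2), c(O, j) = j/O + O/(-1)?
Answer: -415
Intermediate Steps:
c(O, j) = -O + j/O (c(O, j) = j/O + O*(-1) = j/O - O = -O + j/O)
u(T) = T*(-2 + T)
r(I) = 519 (r(I) = -15 + 3*178 = -15 + 534 = 519)
N(Y, C) = 104 (N(Y, C) = -¾ + ((-1*(-4) - 3/(-4)) + 10²) = -¾ + ((4 - 3*(-¼)) + 100) = -¾ + ((4 + ¾) + 100) = -¾ + (19/4 + 100) = -¾ + 419/4 = 104)
N(113, -98 + 84) - r(u(-6)) = 104 - 1*519 = 104 - 519 = -415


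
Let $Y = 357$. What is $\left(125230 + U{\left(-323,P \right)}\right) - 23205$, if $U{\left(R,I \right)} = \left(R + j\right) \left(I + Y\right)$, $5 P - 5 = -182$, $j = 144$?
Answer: $\frac{222293}{5} \approx 44459.0$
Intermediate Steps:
$P = - \frac{177}{5}$ ($P = 1 + \frac{1}{5} \left(-182\right) = 1 - \frac{182}{5} = - \frac{177}{5} \approx -35.4$)
$U{\left(R,I \right)} = \left(144 + R\right) \left(357 + I\right)$ ($U{\left(R,I \right)} = \left(R + 144\right) \left(I + 357\right) = \left(144 + R\right) \left(357 + I\right)$)
$\left(125230 + U{\left(-323,P \right)}\right) - 23205 = \left(125230 + \left(51408 + 144 \left(- \frac{177}{5}\right) + 357 \left(-323\right) - - \frac{57171}{5}\right)\right) - 23205 = \left(125230 + \left(51408 - \frac{25488}{5} - 115311 + \frac{57171}{5}\right)\right) - 23205 = \left(125230 - \frac{287832}{5}\right) - 23205 = \frac{338318}{5} - 23205 = \frac{222293}{5}$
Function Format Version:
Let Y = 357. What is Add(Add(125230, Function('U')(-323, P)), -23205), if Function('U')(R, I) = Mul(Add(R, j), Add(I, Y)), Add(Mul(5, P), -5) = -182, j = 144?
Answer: Rational(222293, 5) ≈ 44459.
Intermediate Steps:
P = Rational(-177, 5) (P = Add(1, Mul(Rational(1, 5), -182)) = Add(1, Rational(-182, 5)) = Rational(-177, 5) ≈ -35.400)
Function('U')(R, I) = Mul(Add(144, R), Add(357, I)) (Function('U')(R, I) = Mul(Add(R, 144), Add(I, 357)) = Mul(Add(144, R), Add(357, I)))
Add(Add(125230, Function('U')(-323, P)), -23205) = Add(Add(125230, Add(51408, Mul(144, Rational(-177, 5)), Mul(357, -323), Mul(Rational(-177, 5), -323))), -23205) = Add(Add(125230, Add(51408, Rational(-25488, 5), -115311, Rational(57171, 5))), -23205) = Add(Add(125230, Rational(-287832, 5)), -23205) = Add(Rational(338318, 5), -23205) = Rational(222293, 5)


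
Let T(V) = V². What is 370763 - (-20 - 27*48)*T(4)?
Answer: 391819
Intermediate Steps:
370763 - (-20 - 27*48)*T(4) = 370763 - (-20 - 27*48)*4² = 370763 - (-20 - 1296)*16 = 370763 - (-1316)*16 = 370763 - 1*(-21056) = 370763 + 21056 = 391819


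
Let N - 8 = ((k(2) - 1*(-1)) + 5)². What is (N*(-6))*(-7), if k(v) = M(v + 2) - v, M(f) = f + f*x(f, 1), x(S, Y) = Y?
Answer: 6384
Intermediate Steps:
M(f) = 2*f (M(f) = f + f*1 = f + f = 2*f)
k(v) = 4 + v (k(v) = 2*(v + 2) - v = 2*(2 + v) - v = (4 + 2*v) - v = 4 + v)
N = 152 (N = 8 + (((4 + 2) - 1*(-1)) + 5)² = 8 + ((6 + 1) + 5)² = 8 + (7 + 5)² = 8 + 12² = 8 + 144 = 152)
(N*(-6))*(-7) = (152*(-6))*(-7) = -912*(-7) = 6384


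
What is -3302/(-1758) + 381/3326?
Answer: 5826125/2923554 ≈ 1.9928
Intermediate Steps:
-3302/(-1758) + 381/3326 = -3302*(-1/1758) + 381*(1/3326) = 1651/879 + 381/3326 = 5826125/2923554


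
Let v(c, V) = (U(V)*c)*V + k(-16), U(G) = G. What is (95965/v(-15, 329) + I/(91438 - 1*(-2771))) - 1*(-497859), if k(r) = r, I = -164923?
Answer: 76152560866823963/152960652879 ≈ 4.9786e+5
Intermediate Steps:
v(c, V) = -16 + c*V² (v(c, V) = (V*c)*V - 16 = c*V² - 16 = -16 + c*V²)
(95965/v(-15, 329) + I/(91438 - 1*(-2771))) - 1*(-497859) = (95965/(-16 - 15*329²) - 164923/(91438 - 1*(-2771))) - 1*(-497859) = (95965/(-16 - 15*108241) - 164923/(91438 + 2771)) + 497859 = (95965/(-16 - 1623615) - 164923/94209) + 497859 = (95965/(-1623631) - 164923*1/94209) + 497859 = (95965*(-1/1623631) - 164923/94209) + 497859 = (-95965/1623631 - 164923/94209) + 497859 = -276814862098/152960652879 + 497859 = 76152560866823963/152960652879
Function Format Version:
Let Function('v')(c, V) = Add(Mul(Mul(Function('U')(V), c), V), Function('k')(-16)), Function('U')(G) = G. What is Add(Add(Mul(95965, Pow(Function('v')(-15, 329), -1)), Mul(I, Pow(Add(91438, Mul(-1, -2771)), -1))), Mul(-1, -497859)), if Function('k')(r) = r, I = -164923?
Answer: Rational(76152560866823963, 152960652879) ≈ 4.9786e+5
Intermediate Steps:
Function('v')(c, V) = Add(-16, Mul(c, Pow(V, 2))) (Function('v')(c, V) = Add(Mul(Mul(V, c), V), -16) = Add(Mul(c, Pow(V, 2)), -16) = Add(-16, Mul(c, Pow(V, 2))))
Add(Add(Mul(95965, Pow(Function('v')(-15, 329), -1)), Mul(I, Pow(Add(91438, Mul(-1, -2771)), -1))), Mul(-1, -497859)) = Add(Add(Mul(95965, Pow(Add(-16, Mul(-15, Pow(329, 2))), -1)), Mul(-164923, Pow(Add(91438, Mul(-1, -2771)), -1))), Mul(-1, -497859)) = Add(Add(Mul(95965, Pow(Add(-16, Mul(-15, 108241)), -1)), Mul(-164923, Pow(Add(91438, 2771), -1))), 497859) = Add(Add(Mul(95965, Pow(Add(-16, -1623615), -1)), Mul(-164923, Pow(94209, -1))), 497859) = Add(Add(Mul(95965, Pow(-1623631, -1)), Mul(-164923, Rational(1, 94209))), 497859) = Add(Add(Mul(95965, Rational(-1, 1623631)), Rational(-164923, 94209)), 497859) = Add(Add(Rational(-95965, 1623631), Rational(-164923, 94209)), 497859) = Add(Rational(-276814862098, 152960652879), 497859) = Rational(76152560866823963, 152960652879)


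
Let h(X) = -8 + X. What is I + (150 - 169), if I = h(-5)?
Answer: -32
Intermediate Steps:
I = -13 (I = -8 - 5 = -13)
I + (150 - 169) = -13 + (150 - 169) = -13 - 19 = -32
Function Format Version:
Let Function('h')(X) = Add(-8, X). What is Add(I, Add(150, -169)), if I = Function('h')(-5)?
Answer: -32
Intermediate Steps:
I = -13 (I = Add(-8, -5) = -13)
Add(I, Add(150, -169)) = Add(-13, Add(150, -169)) = Add(-13, -19) = -32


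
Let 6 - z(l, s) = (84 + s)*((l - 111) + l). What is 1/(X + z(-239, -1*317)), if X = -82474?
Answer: -1/219705 ≈ -4.5516e-6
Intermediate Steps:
z(l, s) = 6 - (-111 + 2*l)*(84 + s) (z(l, s) = 6 - (84 + s)*((l - 111) + l) = 6 - (84 + s)*((-111 + l) + l) = 6 - (84 + s)*(-111 + 2*l) = 6 - (-111 + 2*l)*(84 + s))
1/(X + z(-239, -1*317)) = 1/(-82474 + (9330 - 168*(-239) + 111*(-1*317) - 2*(-239)*(-1*317))) = 1/(-82474 + (9330 + 40152 + 111*(-317) - 2*(-239)*(-317))) = 1/(-82474 + (9330 + 40152 - 35187 - 151526)) = 1/(-82474 - 137231) = 1/(-219705) = -1/219705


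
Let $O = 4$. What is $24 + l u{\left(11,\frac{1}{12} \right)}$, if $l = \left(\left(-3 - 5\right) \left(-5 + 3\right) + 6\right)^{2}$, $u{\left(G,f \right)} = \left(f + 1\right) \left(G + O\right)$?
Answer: $7889$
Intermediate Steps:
$u{\left(G,f \right)} = \left(1 + f\right) \left(4 + G\right)$ ($u{\left(G,f \right)} = \left(f + 1\right) \left(G + 4\right) = \left(1 + f\right) \left(4 + G\right)$)
$l = 484$ ($l = \left(\left(-8\right) \left(-2\right) + 6\right)^{2} = \left(16 + 6\right)^{2} = 22^{2} = 484$)
$24 + l u{\left(11,\frac{1}{12} \right)} = 24 + 484 \left(4 + 11 + \frac{4}{12} + \frac{11}{12}\right) = 24 + 484 \left(4 + 11 + 4 \cdot \frac{1}{12} + 11 \cdot \frac{1}{12}\right) = 24 + 484 \left(4 + 11 + \frac{1}{3} + \frac{11}{12}\right) = 24 + 484 \cdot \frac{65}{4} = 24 + 7865 = 7889$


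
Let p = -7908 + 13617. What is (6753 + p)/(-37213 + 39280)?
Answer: 4154/689 ≈ 6.0290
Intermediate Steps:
p = 5709
(6753 + p)/(-37213 + 39280) = (6753 + 5709)/(-37213 + 39280) = 12462/2067 = 12462*(1/2067) = 4154/689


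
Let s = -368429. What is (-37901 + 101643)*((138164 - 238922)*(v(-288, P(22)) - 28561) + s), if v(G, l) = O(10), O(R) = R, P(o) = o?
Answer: 183345782362918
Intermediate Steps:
v(G, l) = 10
(-37901 + 101643)*((138164 - 238922)*(v(-288, P(22)) - 28561) + s) = (-37901 + 101643)*((138164 - 238922)*(10 - 28561) - 368429) = 63742*(-100758*(-28551) - 368429) = 63742*(2876741658 - 368429) = 63742*2876373229 = 183345782362918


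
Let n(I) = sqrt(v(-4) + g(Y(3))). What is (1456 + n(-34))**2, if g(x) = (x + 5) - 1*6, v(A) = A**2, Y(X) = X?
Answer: 2119954 + 8736*sqrt(2) ≈ 2.1323e+6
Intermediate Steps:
g(x) = -1 + x (g(x) = (5 + x) - 6 = -1 + x)
n(I) = 3*sqrt(2) (n(I) = sqrt((-4)**2 + (-1 + 3)) = sqrt(16 + 2) = sqrt(18) = 3*sqrt(2))
(1456 + n(-34))**2 = (1456 + 3*sqrt(2))**2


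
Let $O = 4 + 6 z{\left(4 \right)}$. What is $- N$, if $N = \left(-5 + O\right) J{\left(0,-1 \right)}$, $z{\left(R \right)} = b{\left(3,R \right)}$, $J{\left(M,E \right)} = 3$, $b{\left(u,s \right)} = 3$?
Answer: $-51$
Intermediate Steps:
$z{\left(R \right)} = 3$
$O = 22$ ($O = 4 + 6 \cdot 3 = 4 + 18 = 22$)
$N = 51$ ($N = \left(-5 + 22\right) 3 = 17 \cdot 3 = 51$)
$- N = \left(-1\right) 51 = -51$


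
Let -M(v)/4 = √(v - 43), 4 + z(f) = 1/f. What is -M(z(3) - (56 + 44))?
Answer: 8*I*√330/3 ≈ 48.442*I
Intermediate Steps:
z(f) = -4 + 1/f
M(v) = -4*√(-43 + v) (M(v) = -4*√(v - 43) = -4*√(-43 + v))
-M(z(3) - (56 + 44)) = -(-4)*√(-43 + ((-4 + 1/3) - (56 + 44))) = -(-4)*√(-43 + ((-4 + ⅓) - 1*100)) = -(-4)*√(-43 + (-11/3 - 100)) = -(-4)*√(-43 - 311/3) = -(-4)*√(-440/3) = -(-4)*2*I*√330/3 = -(-8)*I*√330/3 = 8*I*√330/3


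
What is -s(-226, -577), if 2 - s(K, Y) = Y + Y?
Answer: -1156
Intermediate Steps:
s(K, Y) = 2 - 2*Y (s(K, Y) = 2 - (Y + Y) = 2 - 2*Y)
-s(-226, -577) = -(2 - 2*(-577)) = -(2 + 1154) = -1*1156 = -1156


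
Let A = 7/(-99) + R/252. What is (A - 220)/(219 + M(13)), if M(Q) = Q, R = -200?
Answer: -153059/160776 ≈ -0.95200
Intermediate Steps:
A = -599/693 (A = 7/(-99) - 200/252 = 7*(-1/99) - 200*1/252 = -7/99 - 50/63 = -599/693 ≈ -0.86436)
(A - 220)/(219 + M(13)) = (-599/693 - 220)/(219 + 13) = -153059/693/232 = -153059/693*1/232 = -153059/160776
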